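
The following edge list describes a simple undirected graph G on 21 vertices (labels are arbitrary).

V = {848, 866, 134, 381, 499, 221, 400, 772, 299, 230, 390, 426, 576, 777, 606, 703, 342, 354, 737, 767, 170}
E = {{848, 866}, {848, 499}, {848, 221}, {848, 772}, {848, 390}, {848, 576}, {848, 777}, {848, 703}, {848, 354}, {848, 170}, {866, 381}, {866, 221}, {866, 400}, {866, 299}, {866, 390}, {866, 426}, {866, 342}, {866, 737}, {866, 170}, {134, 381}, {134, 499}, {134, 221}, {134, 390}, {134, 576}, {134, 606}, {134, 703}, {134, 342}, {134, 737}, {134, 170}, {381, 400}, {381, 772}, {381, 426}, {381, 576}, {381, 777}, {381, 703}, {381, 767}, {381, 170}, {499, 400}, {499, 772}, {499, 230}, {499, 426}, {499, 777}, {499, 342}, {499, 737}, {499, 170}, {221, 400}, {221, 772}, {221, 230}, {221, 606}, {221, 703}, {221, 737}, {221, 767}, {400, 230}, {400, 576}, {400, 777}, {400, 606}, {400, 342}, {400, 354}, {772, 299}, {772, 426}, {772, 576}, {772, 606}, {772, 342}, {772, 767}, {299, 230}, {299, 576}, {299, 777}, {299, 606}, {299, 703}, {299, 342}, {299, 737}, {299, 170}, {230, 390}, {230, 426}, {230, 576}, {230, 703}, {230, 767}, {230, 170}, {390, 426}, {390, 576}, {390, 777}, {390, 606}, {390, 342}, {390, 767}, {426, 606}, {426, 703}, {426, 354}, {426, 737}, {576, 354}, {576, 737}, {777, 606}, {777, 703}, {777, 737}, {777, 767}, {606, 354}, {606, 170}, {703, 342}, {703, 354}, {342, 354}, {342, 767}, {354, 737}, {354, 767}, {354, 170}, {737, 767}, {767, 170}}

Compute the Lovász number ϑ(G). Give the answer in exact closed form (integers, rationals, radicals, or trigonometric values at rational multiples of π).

deg(848) = 10; N(848) = {866, 499, 221, 772, 390, 576, 777, 703, 354, 170}.
N(772) = {848, 381, 499, 221, 299, 426, 576, 606, 342, 767}, |N(772)| = 10.
deg(170) = 10; N(170) = {848, 866, 134, 381, 499, 299, 230, 606, 354, 767}.
deg(299) = 10; N(299) = {866, 772, 230, 576, 777, 606, 703, 342, 737, 170}.
10-regular, N=21; Kneser-type, 2-subsets of [7].
The 3 distinct eigenvalues: [10.0, 1.0, -4.0].
−21·(-4) / ((10)−(-4)) = 6 = ϑ(G).
ϑ(G) ≈ 6.0000.

6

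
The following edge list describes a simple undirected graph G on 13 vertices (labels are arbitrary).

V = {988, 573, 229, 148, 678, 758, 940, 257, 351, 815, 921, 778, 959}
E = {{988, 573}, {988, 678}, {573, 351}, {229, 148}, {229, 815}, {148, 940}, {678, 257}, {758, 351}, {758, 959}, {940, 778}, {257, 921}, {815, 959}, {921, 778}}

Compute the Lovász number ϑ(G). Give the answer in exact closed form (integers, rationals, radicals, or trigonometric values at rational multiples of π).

13*cos(pi/13)/(cos(pi/13) + 1)

Vertex 678 has 2 neighbors: 988, 257.
deg(148) = 2; N(148) = {229, 940}.
Vertex 257 has 2 neighbors: 678, 921.
deg(758) = 2; N(758) = {351, 959}.
Regular of degree 2 on 13 vertices: the odd cycle C_{13}.
spec(A) ≈ [2.0, 1.7709, 1.1361, 0.2411, -0.7092, -1.497, -1.9419] (distinct, 4 d.p.).
λ_max=2, λ_min=-2*cos(pi/13); ϑ = −13·λ_min/(λ_max−λ_min) = 13*cos(pi/13)/(cos(pi/13) + 1).
ϑ(G) ≈ 6.404168563.
α=6, χ(Ḡ)=7; ϑ=13*cos(pi/13)/(cos(pi/13) + 1) lies between (both strict).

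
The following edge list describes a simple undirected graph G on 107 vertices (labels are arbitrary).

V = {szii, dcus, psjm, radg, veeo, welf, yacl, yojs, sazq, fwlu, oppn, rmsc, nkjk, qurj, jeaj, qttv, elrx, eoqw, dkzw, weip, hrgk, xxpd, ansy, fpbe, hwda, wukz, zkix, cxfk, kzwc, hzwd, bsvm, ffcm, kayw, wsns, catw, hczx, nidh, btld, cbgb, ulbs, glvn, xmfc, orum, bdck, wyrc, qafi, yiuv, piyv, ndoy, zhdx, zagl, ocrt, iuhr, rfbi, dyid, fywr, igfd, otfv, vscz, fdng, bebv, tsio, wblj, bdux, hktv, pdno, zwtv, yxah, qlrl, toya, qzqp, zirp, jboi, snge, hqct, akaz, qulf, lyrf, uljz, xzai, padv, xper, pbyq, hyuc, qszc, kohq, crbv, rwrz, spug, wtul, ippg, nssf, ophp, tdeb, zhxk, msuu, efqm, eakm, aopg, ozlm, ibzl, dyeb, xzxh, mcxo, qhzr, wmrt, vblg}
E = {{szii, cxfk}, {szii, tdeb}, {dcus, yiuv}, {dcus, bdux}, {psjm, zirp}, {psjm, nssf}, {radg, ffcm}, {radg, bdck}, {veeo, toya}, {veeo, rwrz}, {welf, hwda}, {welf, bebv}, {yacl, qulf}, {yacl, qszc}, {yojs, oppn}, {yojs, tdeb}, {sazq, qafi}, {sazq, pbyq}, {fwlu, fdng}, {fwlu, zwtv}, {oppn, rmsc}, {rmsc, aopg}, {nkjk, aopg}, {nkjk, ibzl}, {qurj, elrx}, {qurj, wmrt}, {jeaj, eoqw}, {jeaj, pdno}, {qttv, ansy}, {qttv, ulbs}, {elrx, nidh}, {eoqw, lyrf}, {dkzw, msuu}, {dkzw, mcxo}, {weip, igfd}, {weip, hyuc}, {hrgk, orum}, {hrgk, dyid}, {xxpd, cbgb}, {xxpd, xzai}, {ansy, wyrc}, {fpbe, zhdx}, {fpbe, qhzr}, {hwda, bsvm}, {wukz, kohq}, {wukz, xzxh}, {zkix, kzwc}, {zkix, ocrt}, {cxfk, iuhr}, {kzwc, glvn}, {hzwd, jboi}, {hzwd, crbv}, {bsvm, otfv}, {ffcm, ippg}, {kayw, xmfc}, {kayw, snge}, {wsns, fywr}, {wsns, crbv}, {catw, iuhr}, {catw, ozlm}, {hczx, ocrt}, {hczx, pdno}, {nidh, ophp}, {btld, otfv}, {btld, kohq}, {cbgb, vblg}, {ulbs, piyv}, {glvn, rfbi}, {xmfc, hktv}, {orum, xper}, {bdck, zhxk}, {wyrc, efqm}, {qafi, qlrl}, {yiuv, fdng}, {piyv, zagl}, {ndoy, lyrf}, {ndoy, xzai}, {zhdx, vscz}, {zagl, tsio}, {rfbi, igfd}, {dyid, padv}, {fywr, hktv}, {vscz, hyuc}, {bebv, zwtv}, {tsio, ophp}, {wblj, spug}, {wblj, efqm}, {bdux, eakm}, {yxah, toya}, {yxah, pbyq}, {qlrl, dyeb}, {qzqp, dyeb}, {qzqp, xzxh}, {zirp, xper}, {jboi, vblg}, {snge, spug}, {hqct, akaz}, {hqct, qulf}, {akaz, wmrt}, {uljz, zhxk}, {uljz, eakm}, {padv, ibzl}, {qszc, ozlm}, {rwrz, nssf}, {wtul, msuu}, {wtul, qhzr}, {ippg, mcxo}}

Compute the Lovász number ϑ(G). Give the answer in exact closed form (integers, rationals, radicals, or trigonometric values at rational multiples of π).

107*cos(pi/107)/(cos(pi/107) + 1)

deg(rmsc) = 2; N(rmsc) = {oppn, aopg}.
Vertex pdno has 2 neighbors: jeaj, hczx.
Vertex zkix has 2 neighbors: kzwc, ocrt.
N(zhxk) = {bdck, uljz}, |N(zhxk)| = 2.
deg(v) = 2 for all v (|V|=107); this is C_{107}, the 107-cycle.
A has 54 distinct eigenvalues ≈ [2.0, 1.9966, 1.9862, 1.969, 1.9451, 1.9144, 1.8771, 1.8334, 1.7833, 1.7271, 1.665, 1.5971, 1.5237, 1.445, 1.3614, 1.273, 1.1803, 1.0835, 0.983, 0.8791, 0.7721, 0.6625, 0.5506, 0.4369, 0.3216, 0.2052, 0.0881, -0.0294, -0.1467, -0.2635, -0.3794, -0.494, -0.6069, -0.7176, -0.826, -0.9314, -1.0337, -1.1324, -1.2272, -1.3178, -1.4038, -1.485, -1.561, -1.6317, -1.6968, -1.756, -1.8092, -1.8561, -1.8966, -1.9306, -1.9579, -1.9785, -1.9922, -1.9991].
λ_max=2, λ_min=-2*cos(pi/107); ϑ = −107·λ_min/(λ_max−λ_min) = 107*cos(pi/107)/(cos(pi/107) + 1).
ϑ(G) ≈ 53.4885.
Check 53 ≤ 107*cos(pi/107)/(cos(pi/107) + 1) ≤ 54: both strict.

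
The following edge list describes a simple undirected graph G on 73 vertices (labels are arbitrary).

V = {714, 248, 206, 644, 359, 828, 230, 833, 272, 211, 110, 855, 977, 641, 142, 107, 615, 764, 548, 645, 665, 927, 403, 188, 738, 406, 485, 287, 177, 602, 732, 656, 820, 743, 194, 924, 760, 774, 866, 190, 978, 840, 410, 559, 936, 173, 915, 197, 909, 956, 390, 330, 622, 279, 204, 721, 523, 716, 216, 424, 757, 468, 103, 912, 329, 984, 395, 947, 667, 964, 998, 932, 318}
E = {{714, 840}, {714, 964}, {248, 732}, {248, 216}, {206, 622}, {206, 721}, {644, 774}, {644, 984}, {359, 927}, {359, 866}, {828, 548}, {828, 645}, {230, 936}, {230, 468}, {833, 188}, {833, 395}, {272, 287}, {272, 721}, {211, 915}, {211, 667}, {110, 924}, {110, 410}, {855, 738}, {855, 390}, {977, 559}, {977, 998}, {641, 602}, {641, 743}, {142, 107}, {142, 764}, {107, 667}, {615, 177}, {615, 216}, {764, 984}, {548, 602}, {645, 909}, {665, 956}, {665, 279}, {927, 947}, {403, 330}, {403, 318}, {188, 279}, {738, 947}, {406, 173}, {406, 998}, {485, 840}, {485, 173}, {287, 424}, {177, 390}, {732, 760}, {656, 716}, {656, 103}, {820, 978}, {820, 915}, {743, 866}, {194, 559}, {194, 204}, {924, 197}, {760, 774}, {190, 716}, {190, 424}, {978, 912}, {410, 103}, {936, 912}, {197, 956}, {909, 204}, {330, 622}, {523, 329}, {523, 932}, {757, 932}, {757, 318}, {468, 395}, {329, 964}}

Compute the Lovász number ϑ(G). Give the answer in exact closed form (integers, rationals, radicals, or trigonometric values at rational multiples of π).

deg(403) = 2; N(403) = {330, 318}.
deg(866) = 2; N(866) = {359, 743}.
deg(190) = 2; N(190) = {716, 424}.
N(909) = {645, 204}, |N(909)| = 2.
G on 73 vertices is 2-regular; connected 2-regular on 73 ⇒ C_{73}.
The 37 distinct eigenvalues: [2.0, 1.992596, 1.97044, 1.933696, 1.882635, 1.817635, 1.739179, 1.647846, 1.544313, 1.429347, 1.303798, 1.168596, 1.024743, 0.873302, 0.715396, 0.552194, 0.384903, 0.214763, 0.043032, -0.129017, -0.300111, -0.468983, -0.634383, -0.795086, -0.949902, -1.097686, -1.237343, -1.367839, -1.488208, -1.597559, -1.695082, -1.780055, -1.85185, -1.909934, -1.953877, -1.983355, -1.998148].
Lovász: ϑ = −73(-2*cos(pi/73))/(2+-(-1)*2*cos(pi/73)) = 73*cos(pi/73)/(cos(pi/73) + 1).
≈ 36.48309477 (to 8 d.p.).
Lovász sandwich 36 ≤ 73*cos(pi/73)/(cos(pi/73) + 1) ≤ 37: both strict.

73*cos(pi/73)/(cos(pi/73) + 1)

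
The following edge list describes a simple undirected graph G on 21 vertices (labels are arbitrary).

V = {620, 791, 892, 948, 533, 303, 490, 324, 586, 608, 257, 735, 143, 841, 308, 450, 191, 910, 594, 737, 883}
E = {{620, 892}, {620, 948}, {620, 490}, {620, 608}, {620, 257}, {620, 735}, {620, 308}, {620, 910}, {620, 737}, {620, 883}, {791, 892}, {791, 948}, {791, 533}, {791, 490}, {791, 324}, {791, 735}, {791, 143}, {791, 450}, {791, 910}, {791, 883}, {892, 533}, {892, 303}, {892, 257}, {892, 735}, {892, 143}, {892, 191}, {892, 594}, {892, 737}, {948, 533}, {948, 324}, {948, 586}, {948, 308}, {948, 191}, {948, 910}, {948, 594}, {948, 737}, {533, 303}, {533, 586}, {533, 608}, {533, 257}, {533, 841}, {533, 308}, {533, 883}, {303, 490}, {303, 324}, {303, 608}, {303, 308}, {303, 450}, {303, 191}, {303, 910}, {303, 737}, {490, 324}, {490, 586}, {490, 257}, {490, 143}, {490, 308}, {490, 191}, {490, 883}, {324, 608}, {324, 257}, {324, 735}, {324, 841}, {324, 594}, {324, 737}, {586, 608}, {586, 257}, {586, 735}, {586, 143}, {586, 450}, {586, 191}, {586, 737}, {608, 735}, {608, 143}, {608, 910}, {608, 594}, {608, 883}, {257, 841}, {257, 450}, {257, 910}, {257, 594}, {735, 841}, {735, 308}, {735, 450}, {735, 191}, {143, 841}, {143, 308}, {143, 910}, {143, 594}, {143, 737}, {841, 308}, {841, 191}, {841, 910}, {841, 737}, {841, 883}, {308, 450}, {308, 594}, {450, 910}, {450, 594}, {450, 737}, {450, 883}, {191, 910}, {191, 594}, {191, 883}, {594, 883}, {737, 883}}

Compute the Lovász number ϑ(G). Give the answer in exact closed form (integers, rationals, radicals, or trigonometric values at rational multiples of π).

6

Vertex 883 has 10 neighbors: 620, 791, 533, 490, 608, 841, 450, 191, 594, 737.
N(586) = {948, 533, 490, 608, 257, 735, 143, 450, 191, 737}, |N(586)| = 10.
N(791) = {892, 948, 533, 490, 324, 735, 143, 450, 910, 883}, |N(791)| = 10.
deg(450) = 10; N(450) = {791, 303, 586, 257, 735, 308, 910, 594, 737, 883}.
21-vertex 10-regular graph: Kneser-type, 2-subsets of [7].
Distinct eigenvalues (to 3 d.p.): [10.0, 1.0, -4.0].
ϑ = −N·λ_min/(λ_max−λ_min) = −21·(-4)/(10−(-4)) = 6.
≈ 6.000000 (to 6 d.p.).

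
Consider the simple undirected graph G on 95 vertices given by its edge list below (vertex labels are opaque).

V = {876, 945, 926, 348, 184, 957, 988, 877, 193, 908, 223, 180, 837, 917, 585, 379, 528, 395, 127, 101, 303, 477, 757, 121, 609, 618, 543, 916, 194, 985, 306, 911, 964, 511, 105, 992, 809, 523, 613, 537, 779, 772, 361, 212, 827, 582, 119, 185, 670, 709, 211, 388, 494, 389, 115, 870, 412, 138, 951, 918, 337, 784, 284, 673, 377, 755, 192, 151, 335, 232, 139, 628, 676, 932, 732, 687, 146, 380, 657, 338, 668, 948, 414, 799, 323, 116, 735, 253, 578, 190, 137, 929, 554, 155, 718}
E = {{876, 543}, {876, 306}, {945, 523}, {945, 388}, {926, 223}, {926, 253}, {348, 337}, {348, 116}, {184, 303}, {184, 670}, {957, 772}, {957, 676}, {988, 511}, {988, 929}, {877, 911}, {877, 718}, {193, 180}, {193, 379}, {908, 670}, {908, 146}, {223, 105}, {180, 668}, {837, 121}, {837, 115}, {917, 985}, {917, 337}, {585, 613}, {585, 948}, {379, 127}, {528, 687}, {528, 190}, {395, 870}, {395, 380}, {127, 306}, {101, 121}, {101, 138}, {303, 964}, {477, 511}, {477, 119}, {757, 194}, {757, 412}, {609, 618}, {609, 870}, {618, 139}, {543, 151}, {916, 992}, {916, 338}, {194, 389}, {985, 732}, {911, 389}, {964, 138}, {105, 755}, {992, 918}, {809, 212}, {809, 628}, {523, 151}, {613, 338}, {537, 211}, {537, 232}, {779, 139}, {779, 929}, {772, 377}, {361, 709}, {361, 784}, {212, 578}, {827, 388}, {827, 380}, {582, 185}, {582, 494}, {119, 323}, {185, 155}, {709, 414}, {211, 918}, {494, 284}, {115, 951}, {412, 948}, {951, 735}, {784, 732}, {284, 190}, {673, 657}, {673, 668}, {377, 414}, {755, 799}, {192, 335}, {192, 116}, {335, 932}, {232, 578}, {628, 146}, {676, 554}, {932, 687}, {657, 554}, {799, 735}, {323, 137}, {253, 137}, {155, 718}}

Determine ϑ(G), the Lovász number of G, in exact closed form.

95*cos(pi/95)/(cos(pi/95) + 1)

deg(948) = 2; N(948) = {585, 412}.
deg(668) = 2; N(668) = {180, 673}.
N(180) = {193, 668}, |N(180)| = 2.
N(377) = {772, 414}, |N(377)| = 2.
G on 95 vertices is 2-regular; the odd cycle C_{95}.
The 48 distinct eigenvalues: [2.0, 1.995627, 1.982528, 1.96076, 1.930418, 1.891634, 1.84458, 1.789459, 1.726513, 1.656018, 1.578281, 1.493643, 1.402474, 1.305172, 1.202162, 1.093896, 0.980847, 0.863509, 0.742394, 0.618034, 0.490971, 0.361761, 0.230969, 0.099168, -0.033068, -0.165159, -0.296527, -0.426599, -0.554806, -0.680586, -0.803391, -0.922682, -1.037939, -1.148657, -1.254353, -1.354563, -1.44885, -1.536802, -1.618034, -1.692191, -1.758948, -1.818013, -1.869129, -1.912072, -1.946653, -1.972723, -1.990166, -1.998907].
ϑ = −N·λ_min/(λ_max−λ_min) = −95·(-2*cos(pi/95))/(2−(-2*cos(pi/95))) = 95*cos(pi/95)/(cos(pi/95) + 1).
≈ 47.487011 (to 6 d.p.).
Check 47 ≤ 95*cos(pi/95)/(cos(pi/95) + 1) ≤ 48: both strict.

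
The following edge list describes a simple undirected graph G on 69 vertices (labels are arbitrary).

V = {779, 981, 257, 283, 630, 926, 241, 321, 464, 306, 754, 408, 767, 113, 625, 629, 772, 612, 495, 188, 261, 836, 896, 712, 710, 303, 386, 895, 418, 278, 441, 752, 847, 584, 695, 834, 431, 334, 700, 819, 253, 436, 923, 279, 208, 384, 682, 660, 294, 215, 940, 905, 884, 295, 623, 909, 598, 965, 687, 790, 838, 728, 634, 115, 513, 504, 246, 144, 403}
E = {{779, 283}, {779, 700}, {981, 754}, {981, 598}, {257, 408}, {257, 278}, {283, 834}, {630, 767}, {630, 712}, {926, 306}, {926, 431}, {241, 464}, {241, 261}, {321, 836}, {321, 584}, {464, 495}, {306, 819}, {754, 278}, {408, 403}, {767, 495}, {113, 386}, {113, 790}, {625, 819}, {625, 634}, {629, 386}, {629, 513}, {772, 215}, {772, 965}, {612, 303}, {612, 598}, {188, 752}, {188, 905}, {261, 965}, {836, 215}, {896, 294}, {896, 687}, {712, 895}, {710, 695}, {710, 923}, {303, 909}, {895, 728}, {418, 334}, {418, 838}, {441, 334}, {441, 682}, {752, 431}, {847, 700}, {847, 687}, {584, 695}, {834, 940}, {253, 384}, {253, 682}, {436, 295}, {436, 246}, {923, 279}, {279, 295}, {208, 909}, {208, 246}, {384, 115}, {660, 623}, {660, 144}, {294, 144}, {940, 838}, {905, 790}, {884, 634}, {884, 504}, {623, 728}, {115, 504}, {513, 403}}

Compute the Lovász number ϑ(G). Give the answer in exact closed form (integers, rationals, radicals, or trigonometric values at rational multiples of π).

69*cos(pi/69)/(cos(pi/69) + 1)

deg(321) = 2; N(321) = {836, 584}.
deg(752) = 2; N(752) = {188, 431}.
deg(495) = 2; N(495) = {464, 767}.
deg(408) = 2; N(408) = {257, 403}.
69-vertex 2-regular graph: a single 69-cycle (edge-transitive).
Distinct eigenvalues (to 4 d.p.): [2.0, 1.9917, 1.9669, 1.9258, 1.8688, 1.7963, 1.7088, 1.6073, 1.4924, 1.3651, 1.2265, 1.0778, 0.9201, 0.7548, 0.5833, 0.4069, 0.2272, 0.0455, -0.1365, -0.3174, -0.4956, -0.6698, -0.8384, -1.0, -1.1534, -1.2972, -1.4302, -1.5514, -1.6598, -1.7544, -1.8344, -1.8993, -1.9484, -1.9814, -1.9979].
Lovász: ϑ = −69(-2*cos(pi/69))/(2+-(-1)*2*cos(pi/69)) = 69*cos(pi/69)/(cos(pi/69) + 1).
= 34.4821141… (decimal).
α=34, χ(Ḡ)=35; ϑ=69*cos(pi/69)/(cos(pi/69) + 1) lies between (both strict).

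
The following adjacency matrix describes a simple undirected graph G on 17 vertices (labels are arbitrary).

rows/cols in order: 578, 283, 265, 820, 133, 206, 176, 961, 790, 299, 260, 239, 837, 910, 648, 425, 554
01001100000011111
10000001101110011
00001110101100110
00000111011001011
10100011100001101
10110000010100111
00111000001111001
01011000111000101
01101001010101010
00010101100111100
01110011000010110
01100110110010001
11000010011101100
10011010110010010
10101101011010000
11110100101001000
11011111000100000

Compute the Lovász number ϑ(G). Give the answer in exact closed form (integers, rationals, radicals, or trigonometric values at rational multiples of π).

Vertex 578 has 8 neighbors: 283, 133, 206, 837, 910, 648, 425, 554.
Vertex 260 has 8 neighbors: 283, 265, 820, 176, 961, 837, 648, 425.
N(837) = {578, 283, 176, 299, 260, 239, 910, 648}, |N(837)| = 8.
N(239) = {283, 265, 206, 176, 790, 299, 837, 554}, |N(239)| = 8.
deg(v) = 8 for all v (|V|=17); SR(17,8,3,4) — a Paley graph.
A has 3 distinct eigenvalues ≈ [8.0, 1.561553, -2.561553].
Lovász (edge-transitive): ϑ = −17·(-sqrt(17)/2 - 1/2)/((8)−(-sqrt(17)/2 - 1/2)) = sqrt(17).
ϑ(G) ≈ 4.123106.

sqrt(17)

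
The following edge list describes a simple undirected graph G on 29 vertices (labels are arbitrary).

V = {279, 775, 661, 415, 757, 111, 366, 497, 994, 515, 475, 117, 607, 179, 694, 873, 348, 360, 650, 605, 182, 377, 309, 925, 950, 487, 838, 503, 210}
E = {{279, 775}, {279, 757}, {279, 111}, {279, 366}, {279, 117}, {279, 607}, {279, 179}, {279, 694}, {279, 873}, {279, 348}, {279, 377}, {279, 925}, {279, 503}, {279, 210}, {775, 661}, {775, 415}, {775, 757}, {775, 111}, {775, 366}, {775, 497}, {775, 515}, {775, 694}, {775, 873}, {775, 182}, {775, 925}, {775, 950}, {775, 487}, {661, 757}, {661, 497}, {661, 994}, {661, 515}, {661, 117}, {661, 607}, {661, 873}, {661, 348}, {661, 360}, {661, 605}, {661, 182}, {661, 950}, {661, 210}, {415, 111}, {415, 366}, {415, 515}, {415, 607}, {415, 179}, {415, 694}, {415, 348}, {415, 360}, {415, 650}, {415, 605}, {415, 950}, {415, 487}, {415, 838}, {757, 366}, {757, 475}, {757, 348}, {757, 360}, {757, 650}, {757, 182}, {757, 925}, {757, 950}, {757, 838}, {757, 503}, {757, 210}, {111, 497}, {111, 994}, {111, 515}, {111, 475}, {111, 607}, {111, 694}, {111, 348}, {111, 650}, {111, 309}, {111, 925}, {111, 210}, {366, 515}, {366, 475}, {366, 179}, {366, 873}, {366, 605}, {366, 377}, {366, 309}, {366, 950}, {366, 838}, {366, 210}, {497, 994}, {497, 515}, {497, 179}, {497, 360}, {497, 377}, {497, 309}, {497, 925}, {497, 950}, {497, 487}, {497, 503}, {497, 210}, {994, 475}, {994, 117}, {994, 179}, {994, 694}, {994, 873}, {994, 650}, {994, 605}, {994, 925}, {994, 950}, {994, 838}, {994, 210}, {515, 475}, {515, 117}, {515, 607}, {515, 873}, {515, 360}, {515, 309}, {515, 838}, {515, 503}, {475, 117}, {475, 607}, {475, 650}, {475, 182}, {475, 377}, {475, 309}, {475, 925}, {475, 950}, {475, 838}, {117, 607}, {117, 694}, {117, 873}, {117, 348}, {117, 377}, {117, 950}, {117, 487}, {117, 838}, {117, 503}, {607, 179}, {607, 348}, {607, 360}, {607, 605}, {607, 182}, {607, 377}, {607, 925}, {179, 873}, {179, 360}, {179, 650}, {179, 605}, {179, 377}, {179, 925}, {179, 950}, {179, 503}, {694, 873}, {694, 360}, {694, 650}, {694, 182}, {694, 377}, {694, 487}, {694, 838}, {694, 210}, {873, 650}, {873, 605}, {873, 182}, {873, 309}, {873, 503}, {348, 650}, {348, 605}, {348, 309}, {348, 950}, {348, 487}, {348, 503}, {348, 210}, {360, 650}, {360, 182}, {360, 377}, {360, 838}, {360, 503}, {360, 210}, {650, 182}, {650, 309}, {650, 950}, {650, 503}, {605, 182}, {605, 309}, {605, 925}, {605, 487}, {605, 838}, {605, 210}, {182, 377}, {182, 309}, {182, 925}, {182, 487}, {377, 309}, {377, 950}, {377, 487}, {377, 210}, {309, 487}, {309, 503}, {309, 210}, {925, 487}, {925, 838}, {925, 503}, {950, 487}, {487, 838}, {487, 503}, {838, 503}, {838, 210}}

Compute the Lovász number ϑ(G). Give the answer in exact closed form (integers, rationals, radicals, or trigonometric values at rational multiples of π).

sqrt(29)

Vertex 994 has 14 neighbors: 661, 111, 497, 475, 117, 179, 694, 873, 650, 605, 925, 950, 838, 210.
Vertex 415 has 14 neighbors: 775, 111, 366, 515, 607, 179, 694, 348, 360, 650, 605, 950, 487, 838.
N(775) = {279, 661, 415, 757, 111, 366, 497, 515, 694, 873, 182, 925, 950, 487}, |N(775)| = 14.
Vertex 210 has 14 neighbors: 279, 661, 757, 111, 366, 497, 994, 694, 348, 360, 605, 377, 309, 838.
29-vertex 14-regular graph: strongly regular (29,14,6,7).
A has 3 distinct eigenvalues ≈ [14.0, 2.193, -3.193].
Lovász: ϑ = −29(-sqrt(29)/2 - 1/2)/(14+-(-sqrt(29)/2 - 1/2)) = sqrt(29).
= 5.3852… (decimal).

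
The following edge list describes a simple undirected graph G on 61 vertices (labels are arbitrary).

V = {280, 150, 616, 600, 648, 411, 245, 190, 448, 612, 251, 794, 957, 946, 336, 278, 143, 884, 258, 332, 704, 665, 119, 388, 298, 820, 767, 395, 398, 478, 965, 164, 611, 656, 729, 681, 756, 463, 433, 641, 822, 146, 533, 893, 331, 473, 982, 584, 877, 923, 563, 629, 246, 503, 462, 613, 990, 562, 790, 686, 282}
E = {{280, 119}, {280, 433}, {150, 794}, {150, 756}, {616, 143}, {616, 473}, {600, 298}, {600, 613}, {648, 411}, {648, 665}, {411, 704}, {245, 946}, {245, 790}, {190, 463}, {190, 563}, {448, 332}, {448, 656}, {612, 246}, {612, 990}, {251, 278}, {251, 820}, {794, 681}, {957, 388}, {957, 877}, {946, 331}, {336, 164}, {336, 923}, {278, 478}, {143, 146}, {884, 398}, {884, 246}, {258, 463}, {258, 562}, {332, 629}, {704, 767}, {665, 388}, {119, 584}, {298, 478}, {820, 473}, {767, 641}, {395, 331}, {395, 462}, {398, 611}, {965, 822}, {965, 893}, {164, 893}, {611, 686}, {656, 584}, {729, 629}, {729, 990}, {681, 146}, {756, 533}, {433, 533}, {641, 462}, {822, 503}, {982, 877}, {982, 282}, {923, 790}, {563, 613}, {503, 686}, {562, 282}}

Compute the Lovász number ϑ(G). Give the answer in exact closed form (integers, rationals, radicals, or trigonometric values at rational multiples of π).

61*cos(pi/61)/(cos(pi/61) + 1)

N(946) = {245, 331}, |N(946)| = 2.
deg(119) = 2; N(119) = {280, 584}.
Vertex 686 has 2 neighbors: 611, 503.
deg(820) = 2; N(820) = {251, 473}.
G on 61 vertices is 2-regular; connected 2-regular on 61 ⇒ C_{61}.
The 31 distinct eigenvalues: [2.0, 1.9894, 1.957711, 1.905271, 1.832634, 1.74057, 1.630057, 1.502264, 1.358547, 1.200429, 1.029586, 0.847829, 0.657085, 0.459375, 0.256797, 0.051496, -0.154351, -0.358562, -0.558971, -0.753456, -0.939953, -1.116487, -1.281186, -1.432304, -1.56824, -1.687551, -1.788974, -1.871434, -1.934055, -1.976176, -1.997348].
Lovász: ϑ = −61(-2*cos(pi/61))/(2+-(-1)*2*cos(pi/61)) = 61*cos(pi/61)/(cos(pi/61) + 1).
≈ 30.4797665 (to 7 d.p.).
α=30, χ(Ḡ)=31; ϑ=61*cos(pi/61)/(cos(pi/61) + 1) lies between (both strict).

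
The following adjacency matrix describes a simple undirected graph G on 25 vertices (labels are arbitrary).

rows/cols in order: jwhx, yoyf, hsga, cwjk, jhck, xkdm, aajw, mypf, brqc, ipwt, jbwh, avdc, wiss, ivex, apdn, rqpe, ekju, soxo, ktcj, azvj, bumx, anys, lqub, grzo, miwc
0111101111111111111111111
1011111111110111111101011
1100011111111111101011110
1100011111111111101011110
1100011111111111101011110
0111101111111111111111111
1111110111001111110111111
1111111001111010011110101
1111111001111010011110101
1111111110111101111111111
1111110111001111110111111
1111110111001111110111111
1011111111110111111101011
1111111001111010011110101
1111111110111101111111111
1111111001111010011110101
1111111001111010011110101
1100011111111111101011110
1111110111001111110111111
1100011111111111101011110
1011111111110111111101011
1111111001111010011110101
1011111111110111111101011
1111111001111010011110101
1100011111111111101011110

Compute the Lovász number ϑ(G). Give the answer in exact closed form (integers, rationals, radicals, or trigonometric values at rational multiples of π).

N(ivex) = {jwhx, yoyf, hsga, cwjk, jhck, xkdm, aajw, ipwt, jbwh, avdc, wiss, apdn, soxo, ktcj, azvj, bumx, lqub, miwc}, |N(ivex)| = 18.
N(hsga) = {jwhx, yoyf, xkdm, aajw, mypf, brqc, ipwt, jbwh, avdc, wiss, ivex, apdn, rqpe, ekju, ktcj, bumx, anys, lqub, grzo}, |N(hsga)| = 19.
deg(mypf) = 18; N(mypf) = {jwhx, yoyf, hsga, cwjk, jhck, xkdm, aajw, ipwt, jbwh, avdc, wiss, apdn, soxo, ktcj, azvj, bumx, lqub, miwc}.
N(azvj) = {jwhx, yoyf, xkdm, aajw, mypf, brqc, ipwt, jbwh, avdc, wiss, ivex, apdn, rqpe, ekju, ktcj, bumx, anys, lqub, grzo}, |N(azvj)| = 19.
K_{7,6,4,4,2,2} (perfect); ϑ(G) = α(G) = max{7,6,4,4,2,2} = 7.
ϑ(G) ≈ 7.00000.
Check 7 ≤ 7 ≤ 7: collapsed.

7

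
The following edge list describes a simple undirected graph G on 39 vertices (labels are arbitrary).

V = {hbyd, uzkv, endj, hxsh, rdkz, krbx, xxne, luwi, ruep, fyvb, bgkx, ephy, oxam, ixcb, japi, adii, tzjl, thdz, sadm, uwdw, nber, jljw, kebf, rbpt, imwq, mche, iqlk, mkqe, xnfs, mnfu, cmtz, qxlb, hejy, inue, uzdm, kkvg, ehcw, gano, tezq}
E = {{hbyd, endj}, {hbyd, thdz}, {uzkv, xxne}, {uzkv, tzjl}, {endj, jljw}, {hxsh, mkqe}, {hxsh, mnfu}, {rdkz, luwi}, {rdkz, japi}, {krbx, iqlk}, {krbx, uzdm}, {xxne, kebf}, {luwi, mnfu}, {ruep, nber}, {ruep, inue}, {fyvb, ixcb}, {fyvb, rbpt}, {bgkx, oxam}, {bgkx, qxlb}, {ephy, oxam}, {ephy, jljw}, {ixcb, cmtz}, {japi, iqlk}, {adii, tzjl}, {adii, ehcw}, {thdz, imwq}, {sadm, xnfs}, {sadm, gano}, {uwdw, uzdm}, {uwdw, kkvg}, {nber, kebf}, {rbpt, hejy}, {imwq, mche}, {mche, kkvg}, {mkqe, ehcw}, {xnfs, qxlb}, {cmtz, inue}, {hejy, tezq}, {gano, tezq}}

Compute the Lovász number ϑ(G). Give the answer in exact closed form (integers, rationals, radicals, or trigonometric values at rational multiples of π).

39*cos(pi/39)/(cos(pi/39) + 1)

Vertex thdz has 2 neighbors: hbyd, imwq.
N(kebf) = {xxne, nber}, |N(kebf)| = 2.
Vertex sadm has 2 neighbors: xnfs, gano.
deg(ixcb) = 2; N(ixcb) = {fyvb, cmtz}.
deg(v) = 2 for all v (|V|=39); this is C_{39}, the 39-cycle.
A has 20 distinct eigenvalues ≈ [2.0, 1.9741, 1.89707, 1.77091, 1.59889, 1.38545, 1.13613, 0.85739, 0.55643, 0.24107, -0.08053, -0.40005, -0.70921, -1.0, -1.26489, -1.49702, -1.69038, -1.83996, -1.94188, -1.99351].
Lovász: ϑ = −39(-2*cos(pi/39))/(2+-(-1)*2*cos(pi/39)) = 39*cos(pi/39)/(cos(pi/39) + 1).
≈ 19.46833241 (to 8 d.p.).
Check 19 ≤ 39*cos(pi/39)/(cos(pi/39) + 1) ≤ 20: both strict.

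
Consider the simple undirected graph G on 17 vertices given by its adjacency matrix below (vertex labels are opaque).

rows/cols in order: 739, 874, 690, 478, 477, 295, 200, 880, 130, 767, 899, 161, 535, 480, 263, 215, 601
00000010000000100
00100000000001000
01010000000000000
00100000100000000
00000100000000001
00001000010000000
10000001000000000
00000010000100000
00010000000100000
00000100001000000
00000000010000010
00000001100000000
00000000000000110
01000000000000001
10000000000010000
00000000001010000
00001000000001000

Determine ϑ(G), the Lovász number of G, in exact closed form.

17*cos(pi/17)/(cos(pi/17) + 1)

Vertex 899 has 2 neighbors: 767, 215.
deg(130) = 2; N(130) = {478, 161}.
deg(295) = 2; N(295) = {477, 767}.
Vertex 601 has 2 neighbors: 477, 480.
2-regular, N=17; connected 2-regular on 17 ⇒ C_{17}.
A has 9 distinct eigenvalues ≈ [2.0, 1.864944, 1.478018, 0.891477, 0.184537, -0.547326, -1.205269, -1.700434, -1.965946].
λ_max=2, λ_min=-2*cos(pi/17); ϑ = −17·λ_min/(λ_max−λ_min) = 17*cos(pi/17)/(cos(pi/17) + 1).
Numerically 8.427014314.
α=8, χ(Ḡ)=9; ϑ=17*cos(pi/17)/(cos(pi/17) + 1) lies between (both strict).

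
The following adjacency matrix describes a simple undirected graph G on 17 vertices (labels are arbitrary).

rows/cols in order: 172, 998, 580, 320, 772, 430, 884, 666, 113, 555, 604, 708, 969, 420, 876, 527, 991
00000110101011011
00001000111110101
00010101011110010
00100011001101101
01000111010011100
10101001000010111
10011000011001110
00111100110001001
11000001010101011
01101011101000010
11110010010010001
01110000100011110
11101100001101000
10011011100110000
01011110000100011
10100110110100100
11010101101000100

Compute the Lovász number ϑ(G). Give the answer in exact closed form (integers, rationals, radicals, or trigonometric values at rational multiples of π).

sqrt(17)

Vertex 113 has 8 neighbors: 172, 998, 666, 555, 708, 420, 527, 991.
N(430) = {172, 580, 772, 666, 969, 876, 527, 991}, |N(430)| = 8.
N(666) = {580, 320, 772, 430, 113, 555, 420, 991}, |N(666)| = 8.
Vertex 884 has 8 neighbors: 172, 320, 772, 555, 604, 420, 876, 527.
8-regular, N=17; Paley(17): SR with (k,λ,μ)=(8,3,4).
The 3 distinct eigenvalues: [8.0, 1.56155, -2.56155].
Lovász (edge-transitive): ϑ = −17·(-sqrt(17)/2 - 1/2)/((8)−(-sqrt(17)/2 - 1/2)) = sqrt(17).
ϑ(G) ≈ 4.12311.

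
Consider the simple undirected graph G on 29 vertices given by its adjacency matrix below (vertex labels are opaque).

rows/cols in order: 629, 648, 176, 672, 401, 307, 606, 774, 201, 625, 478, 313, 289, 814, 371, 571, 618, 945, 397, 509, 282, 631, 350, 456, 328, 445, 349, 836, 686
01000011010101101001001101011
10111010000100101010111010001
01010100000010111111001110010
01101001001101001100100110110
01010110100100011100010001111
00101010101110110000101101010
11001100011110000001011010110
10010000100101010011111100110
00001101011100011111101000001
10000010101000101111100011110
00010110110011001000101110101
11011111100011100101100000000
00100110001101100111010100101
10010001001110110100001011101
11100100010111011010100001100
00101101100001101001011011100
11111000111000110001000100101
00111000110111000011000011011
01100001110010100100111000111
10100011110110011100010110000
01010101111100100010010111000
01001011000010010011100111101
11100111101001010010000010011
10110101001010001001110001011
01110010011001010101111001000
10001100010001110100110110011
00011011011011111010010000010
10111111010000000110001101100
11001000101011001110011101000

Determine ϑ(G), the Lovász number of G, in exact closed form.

sqrt(29)

Vertex 814 has 14 neighbors: 629, 672, 774, 478, 313, 289, 371, 571, 945, 350, 328, 445, 349, 686.
deg(606) = 14; N(606) = {629, 648, 401, 307, 625, 478, 313, 289, 509, 631, 350, 328, 349, 836}.
deg(629) = 14; N(629) = {648, 606, 774, 625, 313, 814, 371, 618, 509, 350, 456, 445, 836, 686}.
Vertex 625 has 14 neighbors: 629, 606, 201, 478, 371, 618, 945, 397, 509, 282, 328, 445, 349, 836.
G on 29 vertices is 14-regular; strongly regular (29,14,6,7).
spec(A) ≈ [14.0, 2.193, -3.193] (distinct, 3 d.p.).
With N=29: ϑ(G) = 29·(-(-sqrt(29)/2 - 1/2))/(14−(-sqrt(29)/2 - 1/2)) = sqrt(29).
≈ 5.3851648 (to 7 d.p.).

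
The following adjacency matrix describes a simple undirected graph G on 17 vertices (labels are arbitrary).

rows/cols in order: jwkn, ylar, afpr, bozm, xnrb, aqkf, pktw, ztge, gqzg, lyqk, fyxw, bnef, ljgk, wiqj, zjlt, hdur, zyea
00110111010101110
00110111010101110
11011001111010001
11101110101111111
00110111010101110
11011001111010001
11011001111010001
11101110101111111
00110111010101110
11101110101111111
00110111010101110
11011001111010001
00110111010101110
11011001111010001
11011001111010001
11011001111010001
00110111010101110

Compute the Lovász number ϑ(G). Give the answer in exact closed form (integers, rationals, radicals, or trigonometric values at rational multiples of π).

N(afpr) = {jwkn, ylar, bozm, xnrb, ztge, gqzg, lyqk, fyxw, ljgk, zyea}, |N(afpr)| = 10.
Vertex fyxw has 10 neighbors: afpr, bozm, aqkf, pktw, ztge, lyqk, bnef, wiqj, zjlt, hdur.
Vertex gqzg has 10 neighbors: afpr, bozm, aqkf, pktw, ztge, lyqk, bnef, wiqj, zjlt, hdur.
deg(lyqk) = 14; N(lyqk) = {jwkn, ylar, afpr, xnrb, aqkf, pktw, gqzg, fyxw, bnef, ljgk, wiqj, zjlt, hdur, zyea}.
Complete 3-partite, parts [7, 7, 3]: perfect, ϑ = α = 7.
≈ 7.00000000 (to 8 d.p.).
Check 7 ≤ 7 ≤ 7: collapsed.

7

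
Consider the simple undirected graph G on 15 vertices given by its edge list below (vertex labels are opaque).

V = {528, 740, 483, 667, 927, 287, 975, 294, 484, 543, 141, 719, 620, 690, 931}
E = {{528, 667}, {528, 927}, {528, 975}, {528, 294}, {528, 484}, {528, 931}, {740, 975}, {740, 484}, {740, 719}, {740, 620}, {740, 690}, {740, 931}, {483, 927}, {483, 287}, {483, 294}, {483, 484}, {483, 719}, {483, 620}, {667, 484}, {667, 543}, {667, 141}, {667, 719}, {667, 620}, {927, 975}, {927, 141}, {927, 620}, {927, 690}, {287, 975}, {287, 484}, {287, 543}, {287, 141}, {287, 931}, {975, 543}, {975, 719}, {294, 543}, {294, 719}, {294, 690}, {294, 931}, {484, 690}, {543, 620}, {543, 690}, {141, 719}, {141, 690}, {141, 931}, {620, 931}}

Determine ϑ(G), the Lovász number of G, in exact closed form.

5

Vertex 667 has 6 neighbors: 528, 484, 543, 141, 719, 620.
deg(927) = 6; N(927) = {528, 483, 975, 141, 620, 690}.
N(287) = {483, 975, 484, 543, 141, 931}, |N(287)| = 6.
N(931) = {528, 740, 287, 294, 141, 620}, |N(931)| = 6.
15-vertex 6-regular graph: Kneser-type, 2-subsets of [6].
The 3 distinct eigenvalues: [6.0, 1.0, -3.0].
With N=15: ϑ(G) = 15·(-1*(-3))/(6−(-3)) = 5.
ϑ(G) ≈ 5.000000.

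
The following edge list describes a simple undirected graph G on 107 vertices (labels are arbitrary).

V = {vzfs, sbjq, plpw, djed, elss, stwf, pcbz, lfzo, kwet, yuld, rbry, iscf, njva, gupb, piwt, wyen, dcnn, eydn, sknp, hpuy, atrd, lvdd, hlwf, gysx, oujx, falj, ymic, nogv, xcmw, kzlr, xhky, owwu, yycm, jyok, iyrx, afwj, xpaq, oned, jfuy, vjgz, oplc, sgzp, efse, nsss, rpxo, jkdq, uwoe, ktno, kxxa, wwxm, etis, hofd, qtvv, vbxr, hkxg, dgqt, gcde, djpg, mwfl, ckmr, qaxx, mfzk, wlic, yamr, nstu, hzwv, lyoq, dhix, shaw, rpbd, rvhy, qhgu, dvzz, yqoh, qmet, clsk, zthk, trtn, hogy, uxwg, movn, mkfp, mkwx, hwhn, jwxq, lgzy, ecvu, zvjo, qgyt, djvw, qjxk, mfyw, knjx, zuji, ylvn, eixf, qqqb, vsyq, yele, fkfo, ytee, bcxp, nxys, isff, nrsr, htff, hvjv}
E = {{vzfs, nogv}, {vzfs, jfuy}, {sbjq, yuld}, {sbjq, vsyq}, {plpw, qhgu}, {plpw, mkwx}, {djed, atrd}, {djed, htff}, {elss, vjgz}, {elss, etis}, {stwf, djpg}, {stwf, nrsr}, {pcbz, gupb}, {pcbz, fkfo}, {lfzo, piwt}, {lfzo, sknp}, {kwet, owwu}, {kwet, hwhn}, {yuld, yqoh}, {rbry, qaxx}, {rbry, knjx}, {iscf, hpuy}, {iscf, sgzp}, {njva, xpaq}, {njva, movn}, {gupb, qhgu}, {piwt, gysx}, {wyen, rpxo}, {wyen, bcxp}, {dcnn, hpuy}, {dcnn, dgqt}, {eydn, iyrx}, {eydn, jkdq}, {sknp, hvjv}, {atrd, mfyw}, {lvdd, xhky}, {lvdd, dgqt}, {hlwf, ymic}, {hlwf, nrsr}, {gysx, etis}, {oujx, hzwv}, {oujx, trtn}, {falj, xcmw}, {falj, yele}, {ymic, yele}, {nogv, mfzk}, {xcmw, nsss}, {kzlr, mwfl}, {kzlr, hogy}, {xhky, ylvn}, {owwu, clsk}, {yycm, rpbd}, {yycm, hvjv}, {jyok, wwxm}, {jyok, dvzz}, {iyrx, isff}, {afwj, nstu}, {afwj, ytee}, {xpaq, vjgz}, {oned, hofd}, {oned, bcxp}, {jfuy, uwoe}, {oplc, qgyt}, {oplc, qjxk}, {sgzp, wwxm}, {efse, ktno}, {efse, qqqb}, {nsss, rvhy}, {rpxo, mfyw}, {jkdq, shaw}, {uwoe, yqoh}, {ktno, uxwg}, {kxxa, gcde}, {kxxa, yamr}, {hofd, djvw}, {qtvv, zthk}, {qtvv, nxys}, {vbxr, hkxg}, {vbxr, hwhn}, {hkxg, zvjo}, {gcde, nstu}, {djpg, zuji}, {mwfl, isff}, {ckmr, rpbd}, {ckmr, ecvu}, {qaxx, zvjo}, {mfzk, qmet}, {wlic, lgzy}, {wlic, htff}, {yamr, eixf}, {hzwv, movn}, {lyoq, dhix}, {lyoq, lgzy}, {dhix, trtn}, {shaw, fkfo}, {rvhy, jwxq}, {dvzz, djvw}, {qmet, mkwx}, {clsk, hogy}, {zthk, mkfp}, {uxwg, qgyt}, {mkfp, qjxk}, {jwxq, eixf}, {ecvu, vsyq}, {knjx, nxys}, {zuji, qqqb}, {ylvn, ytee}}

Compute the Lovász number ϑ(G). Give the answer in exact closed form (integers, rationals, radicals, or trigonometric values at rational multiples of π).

107*cos(pi/107)/(cos(pi/107) + 1)

N(gupb) = {pcbz, qhgu}, |N(gupb)| = 2.
Vertex rpbd has 2 neighbors: yycm, ckmr.
N(jyok) = {wwxm, dvzz}, |N(jyok)| = 2.
N(nogv) = {vzfs, mfzk}, |N(nogv)| = 2.
deg(v) = 2 for all v (|V|=107); connected 2-regular on 107 ⇒ C_{107}.
The 54 distinct eigenvalues: [2.0, 1.9966, 1.9862, 1.969, 1.9451, 1.9144, 1.8771, 1.8334, 1.7833, 1.7271, 1.665, 1.5971, 1.5237, 1.445, 1.3614, 1.273, 1.1803, 1.0835, 0.983, 0.8791, 0.7721, 0.6625, 0.5506, 0.4369, 0.3216, 0.2052, 0.0881, -0.0294, -0.1467, -0.2635, -0.3794, -0.494, -0.6069, -0.7176, -0.826, -0.9314, -1.0337, -1.1324, -1.2272, -1.3178, -1.4038, -1.485, -1.561, -1.6317, -1.6968, -1.756, -1.8092, -1.8561, -1.8966, -1.9306, -1.9579, -1.9785, -1.9922, -1.9991].
Lovász: ϑ = −107(-2*cos(pi/107))/(2+-(-1)*2*cos(pi/107)) = 107*cos(pi/107)/(cos(pi/107) + 1).
ϑ(G) ≈ 53.4885.
Check 53 ≤ 107*cos(pi/107)/(cos(pi/107) + 1) ≤ 54: both strict.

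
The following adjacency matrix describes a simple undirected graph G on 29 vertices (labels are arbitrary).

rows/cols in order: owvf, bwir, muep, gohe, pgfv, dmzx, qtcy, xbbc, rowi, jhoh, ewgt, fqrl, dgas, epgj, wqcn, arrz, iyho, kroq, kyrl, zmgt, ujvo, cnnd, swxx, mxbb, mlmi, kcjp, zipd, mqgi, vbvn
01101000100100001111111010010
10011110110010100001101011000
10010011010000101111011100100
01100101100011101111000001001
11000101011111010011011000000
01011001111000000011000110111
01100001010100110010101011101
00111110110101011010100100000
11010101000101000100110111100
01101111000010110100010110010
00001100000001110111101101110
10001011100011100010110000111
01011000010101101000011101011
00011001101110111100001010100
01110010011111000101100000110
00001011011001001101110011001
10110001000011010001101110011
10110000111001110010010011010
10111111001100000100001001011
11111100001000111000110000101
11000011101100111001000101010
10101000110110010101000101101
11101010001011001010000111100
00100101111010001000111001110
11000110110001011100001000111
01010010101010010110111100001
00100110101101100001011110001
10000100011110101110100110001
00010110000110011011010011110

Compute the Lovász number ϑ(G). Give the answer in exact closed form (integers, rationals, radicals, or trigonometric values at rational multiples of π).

sqrt(29)

deg(muep) = 14; N(muep) = {owvf, gohe, qtcy, xbbc, jhoh, wqcn, iyho, kroq, kyrl, zmgt, cnnd, swxx, mxbb, zipd}.
Vertex ewgt has 14 neighbors: pgfv, dmzx, epgj, wqcn, arrz, kroq, kyrl, zmgt, ujvo, swxx, mxbb, kcjp, zipd, mqgi.
Vertex cnnd has 14 neighbors: owvf, muep, pgfv, rowi, jhoh, fqrl, dgas, arrz, kroq, zmgt, mxbb, kcjp, zipd, vbvn.
N(xbbc) = {muep, gohe, pgfv, dmzx, qtcy, rowi, jhoh, fqrl, epgj, arrz, iyho, kyrl, ujvo, mxbb}, |N(xbbc)| = 14.
14-regular, N=29; SR(29,14,6,7) — a Paley graph.
spec(A) ≈ [14.0, 2.192582, -3.192582] (distinct, 6 d.p.).
−29·(-sqrt(29)/2 - 1/2) / ((14)−(-sqrt(29)/2 - 1/2)) = sqrt(29) = ϑ(G).
Numerically 5.3852.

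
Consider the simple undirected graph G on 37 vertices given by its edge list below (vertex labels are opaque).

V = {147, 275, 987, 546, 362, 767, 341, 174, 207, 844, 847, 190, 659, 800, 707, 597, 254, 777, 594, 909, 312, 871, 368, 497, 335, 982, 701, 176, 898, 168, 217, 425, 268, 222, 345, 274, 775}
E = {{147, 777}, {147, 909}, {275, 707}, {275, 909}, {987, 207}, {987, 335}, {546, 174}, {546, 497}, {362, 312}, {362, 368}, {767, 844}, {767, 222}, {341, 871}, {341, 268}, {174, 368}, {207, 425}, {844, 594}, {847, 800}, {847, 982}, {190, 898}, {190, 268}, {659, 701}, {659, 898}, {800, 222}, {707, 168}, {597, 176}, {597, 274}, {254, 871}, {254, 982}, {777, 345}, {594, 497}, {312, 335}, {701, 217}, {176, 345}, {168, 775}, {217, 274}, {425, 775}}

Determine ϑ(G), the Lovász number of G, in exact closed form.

Vertex 898 has 2 neighbors: 190, 659.
deg(987) = 2; N(987) = {207, 335}.
Vertex 982 has 2 neighbors: 847, 254.
N(335) = {987, 312}, |N(335)| = 2.
2-regular, N=37; the odd cycle C_{37}.
The 19 distinct eigenvalues: [2.0, 1.971232, 1.885755, 1.746028, 1.556072, 1.321349, 1.048615, 0.745713, 0.421359, 0.084882, -0.254036, -0.585646, -0.900407, -1.189266, -1.443912, -1.657019, -1.822457, -1.935466, -1.992795].
−37·(-2*cos(pi/37)) / ((2)−(-2*cos(pi/37))) = 37*cos(pi/37)/(cos(pi/37) + 1) = ϑ(G).
≈ 18.466617 (to 6 d.p.).
Check 18 ≤ 37*cos(pi/37)/(cos(pi/37) + 1) ≤ 19: both strict.

37*cos(pi/37)/(cos(pi/37) + 1)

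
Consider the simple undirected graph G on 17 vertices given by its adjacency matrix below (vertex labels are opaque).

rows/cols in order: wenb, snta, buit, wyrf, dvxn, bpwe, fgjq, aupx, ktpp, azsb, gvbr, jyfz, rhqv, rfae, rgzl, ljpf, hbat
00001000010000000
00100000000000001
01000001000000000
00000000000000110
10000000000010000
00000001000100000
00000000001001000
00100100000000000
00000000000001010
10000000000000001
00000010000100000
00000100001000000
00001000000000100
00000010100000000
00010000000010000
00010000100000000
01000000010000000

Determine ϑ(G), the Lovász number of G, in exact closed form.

N(rgzl) = {wyrf, rhqv}, |N(rgzl)| = 2.
N(bpwe) = {aupx, jyfz}, |N(bpwe)| = 2.
Vertex wyrf has 2 neighbors: rgzl, ljpf.
deg(azsb) = 2; N(azsb) = {wenb, hbat}.
G on 17 vertices is 2-regular; this is C_{17}, the 17-cycle.
The 9 distinct eigenvalues: [2.0, 1.864944, 1.478018, 0.891477, 0.184537, -0.547326, -1.205269, -1.700434, -1.965946].
λ_max=2, λ_min=-2*cos(pi/17); ϑ = −17·λ_min/(λ_max−λ_min) = 17*cos(pi/17)/(cos(pi/17) + 1).
ϑ(G) ≈ 8.427014314.
Lovász sandwich 8 ≤ 17*cos(pi/17)/(cos(pi/17) + 1) ≤ 9: both strict.

17*cos(pi/17)/(cos(pi/17) + 1)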